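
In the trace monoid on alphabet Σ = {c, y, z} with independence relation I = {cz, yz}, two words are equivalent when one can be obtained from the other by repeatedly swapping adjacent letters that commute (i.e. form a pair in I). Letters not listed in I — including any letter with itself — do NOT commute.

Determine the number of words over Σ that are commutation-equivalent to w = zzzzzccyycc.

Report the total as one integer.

#0=z has no predecessor
#1=z depends on [0:z]
#2=z depends on [1:z]
#3=z depends on [2:z]
#4=z depends on [3:z]
#5=c has no predecessor
#6=c depends on [5:c]
#7=y depends on [6:c]
#8=y depends on [7:y]
#9=c depends on [8:y]
#10=c depends on [9:c]
sources: [0:z, 5:c]
N(rest) = Σ N(rest − s) over sources s of rest; N(one piece) = 1:
  size 1 → [4]=1  [10]=1
  size 2 → [3,4]=1  [4,10]=2  [9,10]=1
  size 3 → [2,3,4]=1  [3,4,10]=3  [4,9,10]=3  [8,9,10]=1
  size 4 → [1,2,3,4]=1  [2,3,4,10]=4  [3,4,9,10]=6  [4,8,9,10]=4  [7,8,9,10]=1
  size 5 → [0,1,2,3,4]=1  [1,2,3,4,10]=5  [2,3,4,9,10]=10  [3,4,8,9,10]=10  [4,7,8,9,10]=5  [6,7,8,9,10]=1
  size 6 → [0,1,2,3,4,10]=6  [1,2,3,4,9,10]=15  [2,3,4,8,9,10]=20  [3,4,7,8,9,10]=15  [4,6,7,8,9,10]=6  [5,6,7,8,9,10]=1
  size 7 → [0,1,2,3,4,9,10]=21  [1,2,3,4,8,9,10]=35  [2,3,4,7,8,9,10]=35  [3,4,6,7,8,9,10]=21  [4,5,6,7,8,9,10]=7
  size 8 → [0,1,2,3,4,8,9,10]=56  [1,2,3,4,7,8,9,10]=70  [2,3,4,6,7,8,9,10]=56  [3,4,5,6,7,8,9,10]=28
  size 9 → [0,1,2,3,4,7,8,9,10]=126  [1,2,3,4,6,7,8,9,10]=126  [2,3,4,5,6,7,8,9,10]=84
  first=0(z) contributes 210
  first=5(c) contributes 252
|[w]| = 462

462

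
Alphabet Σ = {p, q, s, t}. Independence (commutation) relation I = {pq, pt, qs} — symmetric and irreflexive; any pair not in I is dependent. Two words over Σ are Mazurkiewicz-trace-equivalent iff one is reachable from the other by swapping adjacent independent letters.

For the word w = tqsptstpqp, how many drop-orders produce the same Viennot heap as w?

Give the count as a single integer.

30

drop 0:t onto floor
drop 1:q onto {0:t}
drop 2:s onto {0:t}
drop 3:p onto {2:s}
drop 4:t onto {1:q, 2:s}
drop 5:s onto {3:p, 4:t}
drop 6:t onto {5:s}
drop 7:p onto {5:s}
drop 8:q onto {6:t}
drop 9:p onto {7:p}
ground layer = {0:t}
drop-orders for the pieces not yet dropped (sum over which currently-grounded one goes next):
  1 to go: {8} 1  {9} 1
  2 to go: {6,8} 1  {7,9} 1  {8,9} 2
  3 to go: {6,8,9} 3  {7,8,9} 3
  4 to go: {6,7,8,9} 6
  5 to go: {5,6,7,8,9} 6
  6 to go: {3,5,6,7,8,9} 6  {4,5,6,7,8,9} 6
  7 to go: {1,4,5,6,7,8,9} 6  {3,4,5,6,7,8,9} 12
  8 to go: {1,3,4,5,6,7,8,9} 18  {2,3,4,5,6,7,8,9} 12
  if 0:t drops first: 30 orders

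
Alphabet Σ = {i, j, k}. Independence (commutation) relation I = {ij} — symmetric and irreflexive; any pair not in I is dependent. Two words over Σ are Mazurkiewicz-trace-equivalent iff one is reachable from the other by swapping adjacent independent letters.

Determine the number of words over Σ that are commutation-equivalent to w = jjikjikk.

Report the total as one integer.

6

0(j) covers ∅
1(j) covers 0:j
2(i) covers ∅
3(k) covers 1:j, 2:i
4(j) covers 3:k
5(i) covers 3:k
6(k) covers 4:j, 5:i
7(k) covers 6:k
floor of heap: 0:j, 2:i
completions by unplaced set U, small U first (add the entries for U minus each lowest piece of U):
  |U|=1: {7}:1
  |U|=2: {6,7}:1
  |U|=3: {4,6,7}:1  {5,6,7}:1
  |U|=4: {4,5,6,7}:2
  |U|=5: {3,4,5,6,7}:2
  |U|=6: {1,3,4,5,6,7}:2  {2,3,4,5,6,7}:2
  start at 0(j): 4
  start at 2(i): 2
sum over floor = 6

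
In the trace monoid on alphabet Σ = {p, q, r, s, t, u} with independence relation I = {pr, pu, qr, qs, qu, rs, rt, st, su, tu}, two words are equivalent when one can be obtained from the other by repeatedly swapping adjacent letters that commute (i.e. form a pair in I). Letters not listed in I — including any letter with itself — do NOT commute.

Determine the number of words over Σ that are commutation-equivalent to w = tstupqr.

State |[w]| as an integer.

63

drop 0:t onto floor
drop 1:s onto floor
drop 2:t onto {0:t}
drop 3:u onto floor
drop 4:p onto {1:s, 2:t}
drop 5:q onto {4:p}
drop 6:r onto {3:u}
ground layer = {0:t, 1:s, 3:u}
drop-orders for the pieces not yet dropped (sum over which currently-grounded one goes next):
  1 to go: {5} 1  {6} 1
  2 to go: {3,6} 1  {4,5} 1  {5,6} 2
  3 to go: {1,4,5} 1  {2,4,5} 1  {3,5,6} 3  {4,5,6} 3
  4 to go: {0,2,4,5} 1  {1,2,4,5} 2  {1,4,5,6} 4  {2,4,5,6} 4  {3,4,5,6} 6
  5 to go: {0,1,2,4,5} 3  {0,2,4,5,6} 5  {1,2,4,5,6} 10  {1,3,4,5,6} 10  {2,3,4,5,6} 10
  if 0:t drops first: 30 orders
  if 1:s drops first: 15 orders
  if 3:u drops first: 18 orders
heap linearizations: 63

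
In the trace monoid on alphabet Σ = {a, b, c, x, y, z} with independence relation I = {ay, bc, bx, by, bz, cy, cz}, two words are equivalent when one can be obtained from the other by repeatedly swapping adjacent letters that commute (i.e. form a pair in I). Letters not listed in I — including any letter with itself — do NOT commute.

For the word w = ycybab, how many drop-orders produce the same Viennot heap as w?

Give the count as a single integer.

30

drop 0:y onto floor
drop 1:c onto floor
drop 2:y onto {0:y}
drop 3:b onto floor
drop 4:a onto {1:c, 3:b}
drop 5:b onto {4:a}
ground layer = {0:y, 1:c, 3:b}
drop-orders for the pieces not yet dropped (sum over which currently-grounded one goes next):
  1 to go: {2} 1  {5} 1
  2 to go: {0,2} 1  {2,5} 2  {4,5} 1
  3 to go: {0,2,5} 3  {1,4,5} 1  {2,4,5} 3  {3,4,5} 1
  4 to go: {0,2,4,5} 6  {1,2,4,5} 4  {1,3,4,5} 2  {2,3,4,5} 4
  if 0:y drops first: 10 orders
  if 1:c drops first: 10 orders
  if 3:b drops first: 10 orders
heap linearizations: 30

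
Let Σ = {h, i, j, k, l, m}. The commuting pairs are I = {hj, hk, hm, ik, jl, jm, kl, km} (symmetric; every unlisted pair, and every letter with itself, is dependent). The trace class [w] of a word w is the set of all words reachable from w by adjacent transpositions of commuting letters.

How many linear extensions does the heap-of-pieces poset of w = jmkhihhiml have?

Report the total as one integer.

piece 0:j — minimal
piece 1:m — minimal
piece 2:k rests on {0:j}
piece 3:h — minimal
piece 4:i rests on {0:j, 1:m, 3:h}
piece 5:h rests on {4:i}
piece 6:h rests on {5:h}
piece 7:i rests on {6:h}
piece 8:m rests on {7:i}
piece 9:l rests on {8:m}
minimal pieces: {0:j, 1:m, 3:h}
ways to finish when only these pieces remain (= sum over removing one remaining piece with nothing left below it):
  1 left: {2}→1  {9}→1
  2 left: {2,9}→2  {8,9}→1
  3 left: {2,8,9}→3  {7,8,9}→1
  4 left: {2,7,8,9}→4  {6,7,8,9}→1
  5 left: {2,6,7,8,9}→5  {5,6,7,8,9}→1
  6 left: {2,5,6,7,8,9}→6  {4,5,6,7,8,9}→1
  7 left: {1,4,5,6,7,8,9}→1  {2,4,5,6,7,8,9}→7  {3,4,5,6,7,8,9}→1
  8 left: {0,2,4,5,6,7,8,9}→7  {1,2,4,5,6,7,8,9}→8  {1,3,4,5,6,7,8,9}→2  {2,3,4,5,6,7,8,9}→8
  placing 0:j first → 18 extensions
  placing 1:m first → 15 extensions
  placing 3:h first → 15 extensions
total linear extensions = 48

48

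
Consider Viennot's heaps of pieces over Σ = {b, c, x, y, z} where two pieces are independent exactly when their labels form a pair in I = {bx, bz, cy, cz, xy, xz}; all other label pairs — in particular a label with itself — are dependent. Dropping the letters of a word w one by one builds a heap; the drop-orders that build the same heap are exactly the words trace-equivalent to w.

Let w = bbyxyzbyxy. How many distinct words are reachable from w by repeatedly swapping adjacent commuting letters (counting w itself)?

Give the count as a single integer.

#0=b has no predecessor
#1=b depends on [0:b]
#2=y depends on [1:b]
#3=x has no predecessor
#4=y depends on [2:y]
#5=z depends on [4:y]
#6=b depends on [4:y]
#7=y depends on [5:z, 6:b]
#8=x depends on [3:x]
#9=y depends on [7:y]
sources: [0:b, 3:x]
N(rest) = Σ N(rest − s) over sources s of rest; N(one piece) = 1:
  size 1 → [8]=1  [9]=1
  size 2 → [3,8]=1  [7,9]=1  [8,9]=2
  size 3 → [3,8,9]=3  [5,7,9]=1  [6,7,9]=1  [7,8,9]=3
  size 4 → [3,7,8,9]=6  [5,6,7,9]=2  [5,7,8,9]=4  [6,7,8,9]=4
  size 5 → [3,5,7,8,9]=10  [3,6,7,8,9]=10  [4,5,6,7,9]=2  [5,6,7,8,9]=10
  size 6 → [2,4,5,6,7,9]=2  [3,5,6,7,8,9]=30  [4,5,6,7,8,9]=12
  size 7 → [1,2,4,5,6,7,9]=2  [2,4,5,6,7,8,9]=14  [3,4,5,6,7,8,9]=42
  size 8 → [0,1,2,4,5,6,7,9]=2  [1,2,4,5,6,7,8,9]=16  [2,3,4,5,6,7,8,9]=56
  first=0(b) contributes 72
  first=3(x) contributes 18
|[w]| = 90

90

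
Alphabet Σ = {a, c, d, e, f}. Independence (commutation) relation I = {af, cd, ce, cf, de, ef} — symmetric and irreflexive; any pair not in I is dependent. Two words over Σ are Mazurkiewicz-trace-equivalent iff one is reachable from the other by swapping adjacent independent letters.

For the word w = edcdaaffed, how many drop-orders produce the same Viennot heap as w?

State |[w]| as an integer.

drop 0:e onto floor
drop 1:d onto floor
drop 2:c onto floor
drop 3:d onto {1:d}
drop 4:a onto {0:e, 2:c, 3:d}
drop 5:a onto {4:a}
drop 6:f onto {3:d}
drop 7:f onto {6:f}
drop 8:e onto {5:a}
drop 9:d onto {5:a, 7:f}
ground layer = {0:e, 1:d, 2:c}
drop-orders for the pieces not yet dropped (sum over which currently-grounded one goes next):
  1 to go: {8} 1  {9} 1
  2 to go: {7,9} 1  {8,9} 2
  3 to go: {5,8,9} 2  {6,7,9} 1  {7,8,9} 3
  4 to go: {4,5,8,9} 2  {5,7,8,9} 5  {6,7,8,9} 4
  5 to go: {0,4,5,8,9} 2  {2,4,5,8,9} 2  {4,5,7,8,9} 7  {5,6,7,8,9} 9
  6 to go: {0,2,4,5,8,9} 4  {0,4,5,7,8,9} 9  {2,4,5,7,8,9} 9  {4,5,6,7,8,9} 16
  7 to go: {0,2,4,5,7,8,9} 22  {0,4,5,6,7,8,9} 25  {2,4,5,6,7,8,9} 25  {3,4,5,6,7,8,9} 16
  8 to go: {0,2,4,5,6,7,8,9} 72  {0,3,4,5,6,7,8,9} 41  {1,3,4,5,6,7,8,9} 16  {2,3,4,5,6,7,8,9} 41
  if 0:e drops first: 57 orders
  if 1:d drops first: 154 orders
  if 2:c drops first: 57 orders
heap linearizations: 268

268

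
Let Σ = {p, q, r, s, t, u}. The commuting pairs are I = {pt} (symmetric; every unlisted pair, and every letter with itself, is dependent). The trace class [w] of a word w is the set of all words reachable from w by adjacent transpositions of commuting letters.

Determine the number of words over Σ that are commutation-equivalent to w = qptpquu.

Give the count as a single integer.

#0=q has no predecessor
#1=p depends on [0:q]
#2=t depends on [0:q]
#3=p depends on [1:p]
#4=q depends on [2:t, 3:p]
#5=u depends on [4:q]
#6=u depends on [5:u]
sources: [0:q]
N(rest) = Σ N(rest − s) over sources s of rest; N(one piece) = 1:
  size 1 → [6]=1
  size 2 → [5,6]=1
  size 3 → [4,5,6]=1
  size 4 → [2,4,5,6]=1  [3,4,5,6]=1
  size 5 → [1,3,4,5,6]=1  [2,3,4,5,6]=2
  first=0(q) contributes 3

3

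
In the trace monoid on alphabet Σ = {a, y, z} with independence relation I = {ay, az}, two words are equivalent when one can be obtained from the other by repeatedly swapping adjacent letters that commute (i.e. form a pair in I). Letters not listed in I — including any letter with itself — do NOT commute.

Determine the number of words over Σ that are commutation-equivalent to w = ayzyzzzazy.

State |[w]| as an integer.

45

#0=a has no predecessor
#1=y has no predecessor
#2=z depends on [1:y]
#3=y depends on [2:z]
#4=z depends on [3:y]
#5=z depends on [4:z]
#6=z depends on [5:z]
#7=a depends on [0:a]
#8=z depends on [6:z]
#9=y depends on [8:z]
sources: [0:a, 1:y]
N(rest) = Σ N(rest − s) over sources s of rest; N(one piece) = 1:
  size 1 → [7]=1  [9]=1
  size 2 → [0,7]=1  [7,9]=2  [8,9]=1
  size 3 → [0,7,9]=3  [6,8,9]=1  [7,8,9]=3
  size 4 → [0,7,8,9]=6  [5,6,8,9]=1  [6,7,8,9]=4
  size 5 → [0,6,7,8,9]=10  [4,5,6,8,9]=1  [5,6,7,8,9]=5
  size 6 → [0,5,6,7,8,9]=15  [3,4,5,6,8,9]=1  [4,5,6,7,8,9]=6
  size 7 → [0,4,5,6,7,8,9]=21  [2,3,4,5,6,8,9]=1  [3,4,5,6,7,8,9]=7
  size 8 → [0,3,4,5,6,7,8,9]=28  [1,2,3,4,5,6,8,9]=1  [2,3,4,5,6,7,8,9]=8
  first=0(a) contributes 9
  first=1(y) contributes 36
|[w]| = 45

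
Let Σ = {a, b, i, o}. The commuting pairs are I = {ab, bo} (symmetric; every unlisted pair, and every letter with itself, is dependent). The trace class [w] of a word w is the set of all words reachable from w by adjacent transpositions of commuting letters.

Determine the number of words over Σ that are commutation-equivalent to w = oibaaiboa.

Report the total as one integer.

drop 0:o onto floor
drop 1:i onto {0:o}
drop 2:b onto {1:i}
drop 3:a onto {1:i}
drop 4:a onto {3:a}
drop 5:i onto {2:b, 4:a}
drop 6:b onto {5:i}
drop 7:o onto {5:i}
drop 8:a onto {7:o}
ground layer = {0:o}
drop-orders for the pieces not yet dropped (sum over which currently-grounded one goes next):
  1 to go: {6} 1  {8} 1
  2 to go: {6,8} 2  {7,8} 1
  3 to go: {6,7,8} 3
  4 to go: {5,6,7,8} 3
  5 to go: {2,5,6,7,8} 3  {4,5,6,7,8} 3
  6 to go: {2,4,5,6,7,8} 6  {3,4,5,6,7,8} 3
  7 to go: {2,3,4,5,6,7,8} 9
  if 0:o drops first: 9 orders

9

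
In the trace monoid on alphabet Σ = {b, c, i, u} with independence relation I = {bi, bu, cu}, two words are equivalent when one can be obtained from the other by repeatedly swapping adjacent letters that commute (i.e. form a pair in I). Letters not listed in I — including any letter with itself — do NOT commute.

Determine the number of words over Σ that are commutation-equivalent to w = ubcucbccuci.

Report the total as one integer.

drop 0:u onto floor
drop 1:b onto floor
drop 2:c onto {1:b}
drop 3:u onto {0:u}
drop 4:c onto {2:c}
drop 5:b onto {4:c}
drop 6:c onto {5:b}
drop 7:c onto {6:c}
drop 8:u onto {3:u}
drop 9:c onto {7:c}
drop 10:i onto {8:u, 9:c}
ground layer = {0:u, 1:b}
drop-orders for the pieces not yet dropped (sum over which currently-grounded one goes next):
  1 to go: {10} 1
  2 to go: {8,10} 1  {9,10} 1
  3 to go: {3,8,10} 1  {7,9,10} 1  {8,9,10} 2
  4 to go: {0,3,8,10} 1  {3,8,9,10} 3  {6,7,9,10} 1  {7,8,9,10} 3
  5 to go: {0,3,8,9,10} 4  {3,7,8,9,10} 6  {5,6,7,9,10} 1  {6,7,8,9,10} 4
  6 to go: {0,3,7,8,9,10} 10  {3,6,7,8,9,10} 10  {4,5,6,7,9,10} 1  {5,6,7,8,9,10} 5
  7 to go: {0,3,6,7,8,9,10} 20  {2,4,5,6,7,9,10} 1  {3,5,6,7,8,9,10} 15  {4,5,6,7,8,9,10} 6
  8 to go: {0,3,5,6,7,8,9,10} 35  {1,2,4,5,6,7,9,10} 1  {2,4,5,6,7,8,9,10} 7  {3,4,5,6,7,8,9,10} 21
  9 to go: {0,3,4,5,6,7,8,9,10} 56  {1,2,4,5,6,7,8,9,10} 8  {2,3,4,5,6,7,8,9,10} 28
  if 0:u drops first: 36 orders
  if 1:b drops first: 84 orders
heap linearizations: 120

120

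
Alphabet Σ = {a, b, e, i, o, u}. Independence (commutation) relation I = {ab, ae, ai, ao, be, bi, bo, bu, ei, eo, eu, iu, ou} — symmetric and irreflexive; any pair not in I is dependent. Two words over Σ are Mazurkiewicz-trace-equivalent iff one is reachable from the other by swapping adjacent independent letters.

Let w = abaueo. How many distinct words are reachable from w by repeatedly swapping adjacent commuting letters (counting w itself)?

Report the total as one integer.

120

0(a) covers ∅
1(b) covers ∅
2(a) covers 0:a
3(u) covers 2:a
4(e) covers ∅
5(o) covers ∅
floor of heap: 0:a, 1:b, 4:e, 5:o
completions by unplaced set U, small U first (add the entries for U minus each lowest piece of U):
  |U|=1: {1}:1  {3}:1  {4}:1  {5}:1
  |U|=2: {1,3}:2  {1,4}:2  {1,5}:2  {2,3}:1  {3,4}:2  {3,5}:2  {4,5}:2
  |U|=3: {0,2,3}:1  {1,2,3}:3  {1,3,4}:6  {1,3,5}:6  {1,4,5}:6  {2,3,4}:3  {2,3,5}:3  {3,4,5}:6
  |U|=4: {0,1,2,3}:4  {0,2,3,4}:4  {0,2,3,5}:4  {1,2,3,4}:12  {1,2,3,5}:12  {1,3,4,5}:24  {2,3,4,5}:12
  start at 0(a): 60
  start at 1(b): 20
  start at 4(e): 20
  start at 5(o): 20
sum over floor = 120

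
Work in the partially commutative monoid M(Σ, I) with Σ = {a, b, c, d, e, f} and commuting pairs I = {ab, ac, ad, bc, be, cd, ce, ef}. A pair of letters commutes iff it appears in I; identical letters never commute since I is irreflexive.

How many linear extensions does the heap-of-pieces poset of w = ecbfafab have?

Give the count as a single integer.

16

#0=e has no predecessor
#1=c has no predecessor
#2=b has no predecessor
#3=f depends on [1:c, 2:b]
#4=a depends on [0:e, 3:f]
#5=f depends on [4:a]
#6=a depends on [5:f]
#7=b depends on [5:f]
sources: [0:e, 1:c, 2:b]
N(rest) = Σ N(rest − s) over sources s of rest; N(one piece) = 1:
  size 1 → [6]=1  [7]=1
  size 2 → [6,7]=2
  size 3 → [5,6,7]=2
  size 4 → [4,5,6,7]=2
  size 5 → [0,4,5,6,7]=2  [3,4,5,6,7]=2
  size 6 → [0,3,4,5,6,7]=4  [1,3,4,5,6,7]=2  [2,3,4,5,6,7]=2
  first=0(e) contributes 4
  first=1(c) contributes 6
  first=2(b) contributes 6
|[w]| = 16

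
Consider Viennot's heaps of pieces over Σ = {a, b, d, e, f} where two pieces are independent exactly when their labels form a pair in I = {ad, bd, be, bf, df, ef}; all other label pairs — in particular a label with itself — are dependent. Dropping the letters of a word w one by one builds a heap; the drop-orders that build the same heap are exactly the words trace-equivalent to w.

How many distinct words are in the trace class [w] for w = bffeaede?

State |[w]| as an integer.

#0=b has no predecessor
#1=f has no predecessor
#2=f depends on [1:f]
#3=e has no predecessor
#4=a depends on [0:b, 2:f, 3:e]
#5=e depends on [4:a]
#6=d depends on [5:e]
#7=e depends on [6:d]
sources: [0:b, 1:f, 3:e]
N(rest) = Σ N(rest − s) over sources s of rest; N(one piece) = 1:
  size 1 → [7]=1
  size 2 → [6,7]=1
  size 3 → [5,6,7]=1
  size 4 → [4,5,6,7]=1
  size 5 → [0,4,5,6,7]=1  [2,4,5,6,7]=1  [3,4,5,6,7]=1
  size 6 → [0,2,4,5,6,7]=2  [0,3,4,5,6,7]=2  [1,2,4,5,6,7]=1  [2,3,4,5,6,7]=2
  first=0(b) contributes 3
  first=1(f) contributes 6
  first=3(e) contributes 3
|[w]| = 12

12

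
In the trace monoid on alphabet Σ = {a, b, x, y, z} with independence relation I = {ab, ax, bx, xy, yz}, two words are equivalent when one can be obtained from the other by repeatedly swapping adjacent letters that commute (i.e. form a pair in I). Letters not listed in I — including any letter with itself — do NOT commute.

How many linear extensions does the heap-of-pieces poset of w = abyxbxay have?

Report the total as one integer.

112

piece 0:a — minimal
piece 1:b — minimal
piece 2:y rests on {0:a, 1:b}
piece 3:x — minimal
piece 4:b rests on {2:y}
piece 5:x rests on {3:x}
piece 6:a rests on {2:y}
piece 7:y rests on {4:b, 6:a}
minimal pieces: {0:a, 1:b, 3:x}
ways to finish when only these pieces remain (= sum over removing one remaining piece with nothing left below it):
  1 left: {5}→1  {7}→1
  2 left: {3,5}→1  {4,7}→1  {5,7}→2  {6,7}→1
  3 left: {3,5,7}→3  {4,5,7}→3  {4,6,7}→2  {5,6,7}→3
  4 left: {2,4,6,7}→2  {3,4,5,7}→6  {3,5,6,7}→6  {4,5,6,7}→8
  5 left: {0,2,4,6,7}→2  {1,2,4,6,7}→2  {2,4,5,6,7}→10  {3,4,5,6,7}→20
  6 left: {0,1,2,4,6,7}→4  {0,2,4,5,6,7}→12  {1,2,4,5,6,7}→12  {2,3,4,5,6,7}→30
  placing 0:a first → 42 extensions
  placing 1:b first → 42 extensions
  placing 3:x first → 28 extensions
total linear extensions = 112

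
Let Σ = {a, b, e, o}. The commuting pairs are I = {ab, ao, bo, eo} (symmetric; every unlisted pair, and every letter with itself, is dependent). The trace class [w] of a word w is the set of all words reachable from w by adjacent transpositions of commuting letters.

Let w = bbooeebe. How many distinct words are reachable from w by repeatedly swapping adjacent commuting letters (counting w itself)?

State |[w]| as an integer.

drop 0:b onto floor
drop 1:b onto {0:b}
drop 2:o onto floor
drop 3:o onto {2:o}
drop 4:e onto {1:b}
drop 5:e onto {4:e}
drop 6:b onto {5:e}
drop 7:e onto {6:b}
ground layer = {0:b, 2:o}
drop-orders for the pieces not yet dropped (sum over which currently-grounded one goes next):
  1 to go: {3} 1  {7} 1
  2 to go: {2,3} 1  {3,7} 2  {6,7} 1
  3 to go: {2,3,7} 3  {3,6,7} 3  {5,6,7} 1
  4 to go: {2,3,6,7} 6  {3,5,6,7} 4  {4,5,6,7} 1
  5 to go: {1,4,5,6,7} 1  {2,3,5,6,7} 10  {3,4,5,6,7} 5
  6 to go: {0,1,4,5,6,7} 1  {1,3,4,5,6,7} 6  {2,3,4,5,6,7} 15
  if 0:b drops first: 21 orders
  if 2:o drops first: 7 orders
heap linearizations: 28

28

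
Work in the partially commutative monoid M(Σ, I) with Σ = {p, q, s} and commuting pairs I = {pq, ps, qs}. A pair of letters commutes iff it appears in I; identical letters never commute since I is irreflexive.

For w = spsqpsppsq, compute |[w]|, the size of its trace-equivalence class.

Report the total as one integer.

#0=s has no predecessor
#1=p has no predecessor
#2=s depends on [0:s]
#3=q has no predecessor
#4=p depends on [1:p]
#5=s depends on [2:s]
#6=p depends on [4:p]
#7=p depends on [6:p]
#8=s depends on [5:s]
#9=q depends on [3:q]
sources: [0:s, 1:p, 3:q]
N(rest) = Σ N(rest − s) over sources s of rest; N(one piece) = 1:
  size 1 → [7]=1  [8]=1  [9]=1
  size 2 → [3,9]=1  [5,8]=1  [6,7]=1  [7,8]=2  [7,9]=2  [8,9]=2
  size 3 → [2,5,8]=1  [3,7,9]=3  [3,8,9]=3  [4,6,7]=1  [5,7,8]=3  [5,8,9]=3  [6,7,8]=3  [6,7,9]=3  [7,8,9]=6
  size 4 → [0,2,5,8]=1  [1,4,6,7]=1  [2,5,7,8]=4  [2,5,8,9]=4  [3,5,8,9]=6  [3,6,7,9]=6  [3,7,8,9]=12  [4,6,7,8]=4  [4,6,7,9]=4  [5,6,7,8]=6  [5,7,8,9]=12  [6,7,8,9]=12
  size 5 → [0,2,5,7,8]=5  [0,2,5,8,9]=5  [1,4,6,7,8]=5  [1,4,6,7,9]=5  [2,3,5,8,9]=10  [2,5,6,7,8]=10  [2,5,7,8,9]=20  [3,4,6,7,9]=10  [3,5,7,8,9]=30  [3,6,7,8,9]=30  [4,5,6,7,8]=10  [4,6,7,8,9]=20  [5,6,7,8,9]=30
  size 6 → [0,2,3,5,8,9]=15  [0,2,5,6,7,8]=15  [0,2,5,7,8,9]=30  [1,3,4,6,7,9]=15  [1,4,5,6,7,8]=15  [1,4,6,7,8,9]=30  [2,3,5,7,8,9]=60  [2,4,5,6,7,8]=20  [2,5,6,7,8,9]=60  [3,4,6,7,8,9]=60  [3,5,6,7,8,9]=90  [4,5,6,7,8,9]=60
  size 7 → [0,2,3,5,7,8,9]=105  [0,2,4,5,6,7,8]=35  [0,2,5,6,7,8,9]=105  [1,2,4,5,6,7,8]=35  [1,3,4,6,7,8,9]=105  [1,4,5,6,7,8,9]=105  [2,3,5,6,7,8,9]=210  [2,4,5,6,7,8,9]=140  [3,4,5,6,7,8,9]=210
  size 8 → [0,1,2,4,5,6,7,8]=70  [0,2,3,5,6,7,8,9]=420  [0,2,4,5,6,7,8,9]=280  [1,2,4,5,6,7,8,9]=280  [1,3,4,5,6,7,8,9]=420  [2,3,4,5,6,7,8,9]=560
  first=0(s) contributes 1260
  first=1(p) contributes 1260
  first=3(q) contributes 630
|[w]| = 3150

3150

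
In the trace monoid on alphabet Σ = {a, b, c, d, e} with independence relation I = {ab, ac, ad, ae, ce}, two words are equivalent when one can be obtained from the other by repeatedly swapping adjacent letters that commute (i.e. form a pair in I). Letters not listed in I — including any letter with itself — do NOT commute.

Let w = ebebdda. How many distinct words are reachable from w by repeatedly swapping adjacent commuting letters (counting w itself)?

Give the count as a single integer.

#0=e has no predecessor
#1=b depends on [0:e]
#2=e depends on [1:b]
#3=b depends on [2:e]
#4=d depends on [3:b]
#5=d depends on [4:d]
#6=a has no predecessor
sources: [0:e, 6:a]
N(rest) = Σ N(rest − s) over sources s of rest; N(one piece) = 1:
  size 1 → [5]=1  [6]=1
  size 2 → [4,5]=1  [5,6]=2
  size 3 → [3,4,5]=1  [4,5,6]=3
  size 4 → [2,3,4,5]=1  [3,4,5,6]=4
  size 5 → [1,2,3,4,5]=1  [2,3,4,5,6]=5
  first=0(e) contributes 6
  first=6(a) contributes 1
|[w]| = 7

7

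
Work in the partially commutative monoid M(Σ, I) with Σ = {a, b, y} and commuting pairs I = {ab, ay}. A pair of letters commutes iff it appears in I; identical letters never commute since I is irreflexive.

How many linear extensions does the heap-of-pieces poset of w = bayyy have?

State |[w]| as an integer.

piece 0:b — minimal
piece 1:a — minimal
piece 2:y rests on {0:b}
piece 3:y rests on {2:y}
piece 4:y rests on {3:y}
minimal pieces: {0:b, 1:a}
ways to finish when only these pieces remain (= sum over removing one remaining piece with nothing left below it):
  1 left: {1}→1  {4}→1
  2 left: {1,4}→2  {3,4}→1
  3 left: {1,3,4}→3  {2,3,4}→1
  placing 0:b first → 4 extensions
  placing 1:a first → 1 extensions
total linear extensions = 5

5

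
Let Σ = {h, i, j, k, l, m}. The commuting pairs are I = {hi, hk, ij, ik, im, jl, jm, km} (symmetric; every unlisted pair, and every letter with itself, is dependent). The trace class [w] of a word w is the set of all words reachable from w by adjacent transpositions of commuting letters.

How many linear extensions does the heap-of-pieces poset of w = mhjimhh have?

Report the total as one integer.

0(m) covers ∅
1(h) covers 0:m
2(j) covers 1:h
3(i) covers ∅
4(m) covers 1:h
5(h) covers 2:j, 4:m
6(h) covers 5:h
floor of heap: 0:m, 3:i
completions by unplaced set U, small U first (add the entries for U minus each lowest piece of U):
  |U|=1: {3}:1  {6}:1
  |U|=2: {3,6}:2  {5,6}:1
  |U|=3: {2,5,6}:1  {3,5,6}:3  {4,5,6}:1
  |U|=4: {2,3,5,6}:4  {2,4,5,6}:2  {3,4,5,6}:4
  |U|=5: {1,2,4,5,6}:2  {2,3,4,5,6}:10
  start at 0(m): 12
  start at 3(i): 2
sum over floor = 14

14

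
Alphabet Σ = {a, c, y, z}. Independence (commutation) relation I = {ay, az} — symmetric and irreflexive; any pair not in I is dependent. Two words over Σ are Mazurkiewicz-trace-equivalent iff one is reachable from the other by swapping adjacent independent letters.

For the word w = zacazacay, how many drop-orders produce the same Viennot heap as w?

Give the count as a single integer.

12

drop 0:z onto floor
drop 1:a onto floor
drop 2:c onto {0:z, 1:a}
drop 3:a onto {2:c}
drop 4:z onto {2:c}
drop 5:a onto {3:a}
drop 6:c onto {4:z, 5:a}
drop 7:a onto {6:c}
drop 8:y onto {6:c}
ground layer = {0:z, 1:a}
drop-orders for the pieces not yet dropped (sum over which currently-grounded one goes next):
  1 to go: {7} 1  {8} 1
  2 to go: {7,8} 2
  3 to go: {6,7,8} 2
  4 to go: {4,6,7,8} 2  {5,6,7,8} 2
  5 to go: {3,5,6,7,8} 2  {4,5,6,7,8} 4
  6 to go: {3,4,5,6,7,8} 6
  7 to go: {2,3,4,5,6,7,8} 6
  if 0:z drops first: 6 orders
  if 1:a drops first: 6 orders
heap linearizations: 12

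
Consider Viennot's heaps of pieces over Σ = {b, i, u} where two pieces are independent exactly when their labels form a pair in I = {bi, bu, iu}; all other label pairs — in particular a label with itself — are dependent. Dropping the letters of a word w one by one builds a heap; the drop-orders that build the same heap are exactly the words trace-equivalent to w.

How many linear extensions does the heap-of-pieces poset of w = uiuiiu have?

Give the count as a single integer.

0(u) covers ∅
1(i) covers ∅
2(u) covers 0:u
3(i) covers 1:i
4(i) covers 3:i
5(u) covers 2:u
floor of heap: 0:u, 1:i
completions by unplaced set U, small U first (add the entries for U minus each lowest piece of U):
  |U|=1: {4}:1  {5}:1
  |U|=2: {2,5}:1  {3,4}:1  {4,5}:2
  |U|=3: {0,2,5}:1  {1,3,4}:1  {2,4,5}:3  {3,4,5}:3
  |U|=4: {0,2,4,5}:4  {1,3,4,5}:4  {2,3,4,5}:6
  start at 0(u): 10
  start at 1(i): 10
sum over floor = 20

20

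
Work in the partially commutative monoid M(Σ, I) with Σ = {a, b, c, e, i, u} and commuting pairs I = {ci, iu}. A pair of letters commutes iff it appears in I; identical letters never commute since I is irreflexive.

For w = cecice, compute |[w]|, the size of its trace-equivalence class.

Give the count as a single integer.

piece 0:c — minimal
piece 1:e rests on {0:c}
piece 2:c rests on {1:e}
piece 3:i rests on {1:e}
piece 4:c rests on {2:c}
piece 5:e rests on {3:i, 4:c}
minimal pieces: {0:c}
ways to finish when only these pieces remain (= sum over removing one remaining piece with nothing left below it):
  1 left: {5}→1
  2 left: {3,5}→1  {4,5}→1
  3 left: {2,4,5}→1  {3,4,5}→2
  4 left: {2,3,4,5}→3
  placing 0:c first → 3 extensions

3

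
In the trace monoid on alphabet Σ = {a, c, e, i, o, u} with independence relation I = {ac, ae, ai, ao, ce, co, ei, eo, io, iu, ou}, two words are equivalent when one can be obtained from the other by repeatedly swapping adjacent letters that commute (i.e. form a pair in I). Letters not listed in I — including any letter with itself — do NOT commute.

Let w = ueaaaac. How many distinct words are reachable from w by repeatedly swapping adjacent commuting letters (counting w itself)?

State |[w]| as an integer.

30

drop 0:u onto floor
drop 1:e onto {0:u}
drop 2:a onto {0:u}
drop 3:a onto {2:a}
drop 4:a onto {3:a}
drop 5:a onto {4:a}
drop 6:c onto {0:u}
ground layer = {0:u}
drop-orders for the pieces not yet dropped (sum over which currently-grounded one goes next):
  1 to go: {1} 1  {5} 1  {6} 1
  2 to go: {1,5} 2  {1,6} 2  {4,5} 1  {5,6} 2
  3 to go: {1,4,5} 3  {1,5,6} 6  {3,4,5} 1  {4,5,6} 3
  4 to go: {1,3,4,5} 4  {1,4,5,6} 12  {2,3,4,5} 1  {3,4,5,6} 4
  5 to go: {1,2,3,4,5} 5  {1,3,4,5,6} 20  {2,3,4,5,6} 5
  if 0:u drops first: 30 orders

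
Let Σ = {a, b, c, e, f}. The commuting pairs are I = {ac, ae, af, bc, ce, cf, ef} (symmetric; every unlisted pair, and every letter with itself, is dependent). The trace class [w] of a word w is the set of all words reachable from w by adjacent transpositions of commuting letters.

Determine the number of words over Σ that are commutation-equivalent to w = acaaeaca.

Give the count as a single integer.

piece 0:a — minimal
piece 1:c — minimal
piece 2:a rests on {0:a}
piece 3:a rests on {2:a}
piece 4:e — minimal
piece 5:a rests on {3:a}
piece 6:c rests on {1:c}
piece 7:a rests on {5:a}
minimal pieces: {0:a, 1:c, 4:e}
ways to finish when only these pieces remain (= sum over removing one remaining piece with nothing left below it):
  1 left: {4}→1  {6}→1  {7}→1
  2 left: {1,6}→1  {4,6}→2  {4,7}→2  {5,7}→1  {6,7}→2
  3 left: {1,4,6}→3  {1,6,7}→3  {3,5,7}→1  {4,5,7}→3  {4,6,7}→6  {5,6,7}→3
  4 left: {1,4,6,7}→12  {1,5,6,7}→6  {2,3,5,7}→1  {3,4,5,7}→4  {3,5,6,7}→4  {4,5,6,7}→12
  5 left: {0,2,3,5,7}→1  {1,3,5,6,7}→10  {1,4,5,6,7}→30  {2,3,4,5,7}→5  {2,3,5,6,7}→5  {3,4,5,6,7}→20
  6 left: {0,2,3,4,5,7}→6  {0,2,3,5,6,7}→6  {1,2,3,5,6,7}→15  {1,3,4,5,6,7}→60  {2,3,4,5,6,7}→30
  placing 0:a first → 105 extensions
  placing 1:c first → 42 extensions
  placing 4:e first → 21 extensions
total linear extensions = 168

168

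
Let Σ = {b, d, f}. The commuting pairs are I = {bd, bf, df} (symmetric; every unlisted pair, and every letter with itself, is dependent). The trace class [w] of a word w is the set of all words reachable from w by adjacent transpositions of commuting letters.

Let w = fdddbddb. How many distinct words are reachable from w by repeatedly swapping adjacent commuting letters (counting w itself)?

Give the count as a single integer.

168

piece 0:f — minimal
piece 1:d — minimal
piece 2:d rests on {1:d}
piece 3:d rests on {2:d}
piece 4:b — minimal
piece 5:d rests on {3:d}
piece 6:d rests on {5:d}
piece 7:b rests on {4:b}
minimal pieces: {0:f, 1:d, 4:b}
ways to finish when only these pieces remain (= sum over removing one remaining piece with nothing left below it):
  1 left: {0}→1  {6}→1  {7}→1
  2 left: {0,6}→2  {0,7}→2  {4,7}→1  {5,6}→1  {6,7}→2
  3 left: {0,4,7}→3  {0,5,6}→3  {0,6,7}→6  {3,5,6}→1  {4,6,7}→3  {5,6,7}→3
  4 left: {0,3,5,6}→4  {0,4,6,7}→12  {0,5,6,7}→12  {2,3,5,6}→1  {3,5,6,7}→4  {4,5,6,7}→6
  5 left: {0,2,3,5,6}→5  {0,3,5,6,7}→20  {0,4,5,6,7}→30  {1,2,3,5,6}→1  {2,3,5,6,7}→5  {3,4,5,6,7}→10
  6 left: {0,1,2,3,5,6}→6  {0,2,3,5,6,7}→30  {0,3,4,5,6,7}→60  {1,2,3,5,6,7}→6  {2,3,4,5,6,7}→15
  placing 0:f first → 21 extensions
  placing 1:d first → 105 extensions
  placing 4:b first → 42 extensions
total linear extensions = 168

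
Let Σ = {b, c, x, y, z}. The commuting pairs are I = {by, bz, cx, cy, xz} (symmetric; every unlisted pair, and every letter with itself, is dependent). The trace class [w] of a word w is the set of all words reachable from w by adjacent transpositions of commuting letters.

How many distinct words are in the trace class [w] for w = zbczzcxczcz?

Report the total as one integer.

19

0(z) covers ∅
1(b) covers ∅
2(c) covers 0:z, 1:b
3(z) covers 2:c
4(z) covers 3:z
5(c) covers 4:z
6(x) covers 1:b
7(c) covers 5:c
8(z) covers 7:c
9(c) covers 8:z
10(z) covers 9:c
floor of heap: 0:z, 1:b
completions by unplaced set U, small U first (add the entries for U minus each lowest piece of U):
  |U|=1: {6}:1  {10}:1
  |U|=2: {6,10}:2  {9,10}:1
  |U|=3: {6,9,10}:3  {8,9,10}:1
  |U|=4: {6,8,9,10}:4  {7,8,9,10}:1
  |U|=5: {5,7,8,9,10}:1  {6,7,8,9,10}:5
  |U|=6: {4,5,7,8,9,10}:1  {5,6,7,8,9,10}:6
  |U|=7: {3,4,5,7,8,9,10}:1  {4,5,6,7,8,9,10}:7
  |U|=8: {2,3,4,5,7,8,9,10}:1  {3,4,5,6,7,8,9,10}:8
  |U|=9: {0,2,3,4,5,7,8,9,10}:1  {2,3,4,5,6,7,8,9,10}:9
  start at 0(z): 9
  start at 1(b): 10
sum over floor = 19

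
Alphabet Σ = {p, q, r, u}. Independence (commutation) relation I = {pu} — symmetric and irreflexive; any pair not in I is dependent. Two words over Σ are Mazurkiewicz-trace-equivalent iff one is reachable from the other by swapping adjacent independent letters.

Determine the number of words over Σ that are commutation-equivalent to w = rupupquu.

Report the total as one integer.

6

piece 0:r — minimal
piece 1:u rests on {0:r}
piece 2:p rests on {0:r}
piece 3:u rests on {1:u}
piece 4:p rests on {2:p}
piece 5:q rests on {3:u, 4:p}
piece 6:u rests on {5:q}
piece 7:u rests on {6:u}
minimal pieces: {0:r}
ways to finish when only these pieces remain (= sum over removing one remaining piece with nothing left below it):
  1 left: {7}→1
  2 left: {6,7}→1
  3 left: {5,6,7}→1
  4 left: {3,5,6,7}→1  {4,5,6,7}→1
  5 left: {1,3,5,6,7}→1  {2,4,5,6,7}→1  {3,4,5,6,7}→2
  6 left: {1,3,4,5,6,7}→3  {2,3,4,5,6,7}→3
  placing 0:r first → 6 extensions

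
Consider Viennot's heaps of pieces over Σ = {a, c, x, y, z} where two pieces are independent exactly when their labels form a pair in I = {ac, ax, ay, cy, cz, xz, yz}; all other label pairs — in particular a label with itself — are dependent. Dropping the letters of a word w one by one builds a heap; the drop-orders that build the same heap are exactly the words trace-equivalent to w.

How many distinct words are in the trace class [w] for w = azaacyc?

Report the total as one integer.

drop 0:a onto floor
drop 1:z onto {0:a}
drop 2:a onto {1:z}
drop 3:a onto {2:a}
drop 4:c onto floor
drop 5:y onto floor
drop 6:c onto {4:c}
ground layer = {0:a, 4:c, 5:y}
drop-orders for the pieces not yet dropped (sum over which currently-grounded one goes next):
  1 to go: {3} 1  {5} 1  {6} 1
  2 to go: {2,3} 1  {3,5} 2  {3,6} 2  {4,6} 1  {5,6} 2
  3 to go: {1,2,3} 1  {2,3,5} 3  {2,3,6} 3  {3,4,6} 3  {3,5,6} 6  {4,5,6} 3
  4 to go: {0,1,2,3} 1  {1,2,3,5} 4  {1,2,3,6} 4  {2,3,4,6} 6  {2,3,5,6} 12  {3,4,5,6} 12
  5 to go: {0,1,2,3,5} 5  {0,1,2,3,6} 5  {1,2,3,4,6} 10  {1,2,3,5,6} 20  {2,3,4,5,6} 30
  if 0:a drops first: 60 orders
  if 4:c drops first: 30 orders
  if 5:y drops first: 15 orders
heap linearizations: 105

105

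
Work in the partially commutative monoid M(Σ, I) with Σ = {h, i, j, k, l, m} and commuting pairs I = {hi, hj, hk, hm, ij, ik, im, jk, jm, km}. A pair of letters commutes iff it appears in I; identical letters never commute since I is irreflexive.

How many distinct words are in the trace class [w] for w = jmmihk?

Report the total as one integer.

piece 0:j — minimal
piece 1:m — minimal
piece 2:m rests on {1:m}
piece 3:i — minimal
piece 4:h — minimal
piece 5:k — minimal
minimal pieces: {0:j, 1:m, 3:i, 4:h, 5:k}
ways to finish when only these pieces remain (= sum over removing one remaining piece with nothing left below it):
  1 left: {0}→1  {2}→1  {3}→1  {4}→1  {5}→1
  2 left: {0,2}→2  {0,3}→2  {0,4}→2  {0,5}→2  {1,2}→1  {2,3}→2  {2,4}→2  {2,5}→2  {3,4}→2  {3,5}→2  {4,5}→2
  3 left: {0,1,2}→3  {0,2,3}→6  {0,2,4}→6  {0,2,5}→6  {0,3,4}→6  {0,3,5}→6  {0,4,5}→6  {1,2,3}→3  {1,2,4}→3  {1,2,5}→3  {2,3,4}→6  {2,3,5}→6  {2,4,5}→6  {3,4,5}→6
  4 left: {0,1,2,3}→12  {0,1,2,4}→12  {0,1,2,5}→12  {0,2,3,4}→24  {0,2,3,5}→24  {0,2,4,5}→24  {0,3,4,5}→24  {1,2,3,4}→12  {1,2,3,5}→12  {1,2,4,5}→12  {2,3,4,5}→24
  placing 0:j first → 60 extensions
  placing 1:m first → 120 extensions
  placing 3:i first → 60 extensions
  placing 4:h first → 60 extensions
  placing 5:k first → 60 extensions
total linear extensions = 360

360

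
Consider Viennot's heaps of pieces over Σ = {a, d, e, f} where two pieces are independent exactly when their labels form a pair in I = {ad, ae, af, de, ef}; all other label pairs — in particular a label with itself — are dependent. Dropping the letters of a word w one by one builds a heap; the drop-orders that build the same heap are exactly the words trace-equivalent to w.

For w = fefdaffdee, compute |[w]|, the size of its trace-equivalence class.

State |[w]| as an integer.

840

#0=f has no predecessor
#1=e has no predecessor
#2=f depends on [0:f]
#3=d depends on [2:f]
#4=a has no predecessor
#5=f depends on [3:d]
#6=f depends on [5:f]
#7=d depends on [6:f]
#8=e depends on [1:e]
#9=e depends on [8:e]
sources: [0:f, 1:e, 4:a]
N(rest) = Σ N(rest − s) over sources s of rest; N(one piece) = 1:
  size 1 → [4]=1  [7]=1  [9]=1
  size 2 → [4,7]=2  [4,9]=2  [6,7]=1  [7,9]=2  [8,9]=1
  size 3 → [1,8,9]=1  [4,6,7]=3  [4,7,9]=6  [4,8,9]=3  [5,6,7]=1  [6,7,9]=3  [7,8,9]=3
  size 4 → [1,4,8,9]=4  [1,7,8,9]=4  [3,5,6,7]=1  [4,5,6,7]=4  [4,6,7,9]=12  [4,7,8,9]=12  [5,6,7,9]=4  [6,7,8,9]=6
  size 5 → [1,4,7,8,9]=20  [1,6,7,8,9]=10  [2,3,5,6,7]=1  [3,4,5,6,7]=5  [3,5,6,7,9]=5  [4,5,6,7,9]=20  [4,6,7,8,9]=30  [5,6,7,8,9]=10
  size 6 → [0,2,3,5,6,7]=1  [1,4,6,7,8,9]=60  [1,5,6,7,8,9]=20  [2,3,4,5,6,7]=6  [2,3,5,6,7,9]=6  [3,4,5,6,7,9]=30  [3,5,6,7,8,9]=15  [4,5,6,7,8,9]=60
  size 7 → [0,2,3,4,5,6,7]=7  [0,2,3,5,6,7,9]=7  [1,3,5,6,7,8,9]=35  [1,4,5,6,7,8,9]=140  [2,3,4,5,6,7,9]=42  [2,3,5,6,7,8,9]=21  [3,4,5,6,7,8,9]=105
  size 8 → [0,2,3,4,5,6,7,9]=56  [0,2,3,5,6,7,8,9]=28  [1,2,3,5,6,7,8,9]=56  [1,3,4,5,6,7,8,9]=280  [2,3,4,5,6,7,8,9]=168
  first=0(f) contributes 504
  first=1(e) contributes 252
  first=4(a) contributes 84
|[w]| = 840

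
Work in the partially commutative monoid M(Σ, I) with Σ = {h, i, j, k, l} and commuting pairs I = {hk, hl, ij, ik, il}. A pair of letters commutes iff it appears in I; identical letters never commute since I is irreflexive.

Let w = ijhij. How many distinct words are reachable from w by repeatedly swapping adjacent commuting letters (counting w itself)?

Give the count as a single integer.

piece 0:i — minimal
piece 1:j — minimal
piece 2:h rests on {0:i, 1:j}
piece 3:i rests on {2:h}
piece 4:j rests on {2:h}
minimal pieces: {0:i, 1:j}
ways to finish when only these pieces remain (= sum over removing one remaining piece with nothing left below it):
  1 left: {3}→1  {4}→1
  2 left: {3,4}→2
  3 left: {2,3,4}→2
  placing 0:i first → 2 extensions
  placing 1:j first → 2 extensions
total linear extensions = 4

4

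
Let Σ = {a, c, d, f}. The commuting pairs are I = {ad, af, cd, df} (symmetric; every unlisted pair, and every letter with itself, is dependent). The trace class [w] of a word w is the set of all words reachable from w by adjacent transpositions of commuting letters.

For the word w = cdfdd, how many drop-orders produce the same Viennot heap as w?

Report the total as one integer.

#0=c has no predecessor
#1=d has no predecessor
#2=f depends on [0:c]
#3=d depends on [1:d]
#4=d depends on [3:d]
sources: [0:c, 1:d]
N(rest) = Σ N(rest − s) over sources s of rest; N(one piece) = 1:
  size 1 → [2]=1  [4]=1
  size 2 → [0,2]=1  [2,4]=2  [3,4]=1
  size 3 → [0,2,4]=3  [1,3,4]=1  [2,3,4]=3
  first=0(c) contributes 4
  first=1(d) contributes 6
|[w]| = 10

10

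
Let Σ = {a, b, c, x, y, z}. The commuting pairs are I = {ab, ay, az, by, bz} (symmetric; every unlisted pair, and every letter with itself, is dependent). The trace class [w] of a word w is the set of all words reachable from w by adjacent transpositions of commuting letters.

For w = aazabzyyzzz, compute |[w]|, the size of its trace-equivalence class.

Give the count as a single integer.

0(a) covers ∅
1(a) covers 0:a
2(z) covers ∅
3(a) covers 1:a
4(b) covers ∅
5(z) covers 2:z
6(y) covers 5:z
7(y) covers 6:y
8(z) covers 7:y
9(z) covers 8:z
10(z) covers 9:z
floor of heap: 0:a, 2:z, 4:b
completions by unplaced set U, small U first (add the entries for U minus each lowest piece of U):
  |U|=1: {3}:1  {4}:1  {10}:1
  |U|=2: {1,3}:1  {3,4}:2  {3,10}:2  {4,10}:2  {9,10}:1
  |U|=3: {0,1,3}:1  {1,3,4}:3  {1,3,10}:3  {3,4,10}:6  {3,9,10}:3  {4,9,10}:3  {8,9,10}:1
  |U|=4: {0,1,3,4}:4  {0,1,3,10}:4  {1,3,4,10}:12  {1,3,9,10}:6  {3,4,9,10}:12  {3,8,9,10}:4  {4,8,9,10}:4  {7,8,9,10}:1
  |U|=5: {0,1,3,4,10}:20  {0,1,3,9,10}:10  {1,3,4,9,10}:30  {1,3,8,9,10}:10  {3,4,8,9,10}:20  {3,7,8,9,10}:5  {4,7,8,9,10}:5  {6,7,8,9,10}:1
  |U|=6: {0,1,3,4,9,10}:60  {0,1,3,8,9,10}:20  {1,3,4,8,9,10}:60  {1,3,7,8,9,10}:15  {3,4,7,8,9,10}:30  {3,6,7,8,9,10}:6  {4,6,7,8,9,10}:6  {5,6,7,8,9,10}:1
  |U|=7: {0,1,3,4,8,9,10}:140  {0,1,3,7,8,9,10}:35  {1,3,4,7,8,9,10}:105  {1,3,6,7,8,9,10}:21  {2,5,6,7,8,9,10}:1  {3,4,6,7,8,9,10}:42  {3,5,6,7,8,9,10}:7  {4,5,6,7,8,9,10}:7
  |U|=8: {0,1,3,4,7,8,9,10}:280  {0,1,3,6,7,8,9,10}:56  {1,3,4,6,7,8,9,10}:168  {1,3,5,6,7,8,9,10}:28  {2,3,5,6,7,8,9,10}:8  {2,4,5,6,7,8,9,10}:8  {3,4,5,6,7,8,9,10}:56
  |U|=9: {0,1,3,4,6,7,8,9,10}:504  {0,1,3,5,6,7,8,9,10}:84  {1,2,3,5,6,7,8,9,10}:36  {1,3,4,5,6,7,8,9,10}:252  {2,3,4,5,6,7,8,9,10}:72
  start at 0(a): 360
  start at 2(z): 840
  start at 4(b): 120
sum over floor = 1320

1320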